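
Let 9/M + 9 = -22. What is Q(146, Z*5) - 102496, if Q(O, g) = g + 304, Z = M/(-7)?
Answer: -22175619/217 ≈ -1.0219e+5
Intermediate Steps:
M = -9/31 (M = 9/(-9 - 22) = 9/(-31) = 9*(-1/31) = -9/31 ≈ -0.29032)
Z = 9/217 (Z = -9/31/(-7) = -9/31*(-1/7) = 9/217 ≈ 0.041475)
Q(O, g) = 304 + g
Q(146, Z*5) - 102496 = (304 + (9/217)*5) - 102496 = (304 + 45/217) - 102496 = 66013/217 - 102496 = -22175619/217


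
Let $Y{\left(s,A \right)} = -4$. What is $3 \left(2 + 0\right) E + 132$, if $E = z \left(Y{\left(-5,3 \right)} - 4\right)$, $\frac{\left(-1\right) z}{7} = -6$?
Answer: $-1884$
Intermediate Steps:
$z = 42$ ($z = \left(-7\right) \left(-6\right) = 42$)
$E = -336$ ($E = 42 \left(-4 - 4\right) = 42 \left(-8\right) = -336$)
$3 \left(2 + 0\right) E + 132 = 3 \left(2 + 0\right) \left(-336\right) + 132 = 3 \cdot 2 \left(-336\right) + 132 = 6 \left(-336\right) + 132 = -2016 + 132 = -1884$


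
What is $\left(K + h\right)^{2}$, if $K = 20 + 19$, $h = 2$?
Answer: $1681$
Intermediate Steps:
$K = 39$
$\left(K + h\right)^{2} = \left(39 + 2\right)^{2} = 41^{2} = 1681$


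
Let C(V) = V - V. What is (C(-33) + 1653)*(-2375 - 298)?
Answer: -4418469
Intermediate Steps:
C(V) = 0
(C(-33) + 1653)*(-2375 - 298) = (0 + 1653)*(-2375 - 298) = 1653*(-2673) = -4418469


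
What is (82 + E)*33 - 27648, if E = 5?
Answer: -24777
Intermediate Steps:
(82 + E)*33 - 27648 = (82 + 5)*33 - 27648 = 87*33 - 27648 = 2871 - 27648 = -24777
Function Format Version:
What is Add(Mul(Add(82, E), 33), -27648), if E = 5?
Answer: -24777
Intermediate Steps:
Add(Mul(Add(82, E), 33), -27648) = Add(Mul(Add(82, 5), 33), -27648) = Add(Mul(87, 33), -27648) = Add(2871, -27648) = -24777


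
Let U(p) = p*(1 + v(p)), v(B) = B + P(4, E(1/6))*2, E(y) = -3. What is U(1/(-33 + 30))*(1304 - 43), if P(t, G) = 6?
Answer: -47918/9 ≈ -5324.2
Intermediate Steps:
v(B) = 12 + B (v(B) = B + 6*2 = B + 12 = 12 + B)
U(p) = p*(13 + p) (U(p) = p*(1 + (12 + p)) = p*(13 + p))
U(1/(-33 + 30))*(1304 - 43) = ((13 + 1/(-33 + 30))/(-33 + 30))*(1304 - 43) = ((13 + 1/(-3))/(-3))*1261 = -(13 - ⅓)/3*1261 = -⅓*38/3*1261 = -38/9*1261 = -47918/9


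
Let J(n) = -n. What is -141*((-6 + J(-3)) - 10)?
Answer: 1833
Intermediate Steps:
-141*((-6 + J(-3)) - 10) = -141*((-6 - 1*(-3)) - 10) = -141*((-6 + 3) - 10) = -141*(-3 - 10) = -141*(-13) = 1833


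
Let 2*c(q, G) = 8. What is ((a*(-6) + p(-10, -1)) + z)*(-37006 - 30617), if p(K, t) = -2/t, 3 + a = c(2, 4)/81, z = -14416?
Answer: 8761686700/9 ≈ 9.7352e+8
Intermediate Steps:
c(q, G) = 4 (c(q, G) = (½)*8 = 4)
a = -239/81 (a = -3 + 4/81 = -239/81 ≈ -2.9506)
((a*(-6) + p(-10, -1)) + z)*(-37006 - 30617) = ((-239/81*(-6) - 2/(-1)) - 14416)*(-37006 - 30617) = ((478/27 - 2*(-1)) - 14416)*(-67623) = ((478/27 + 2) - 14416)*(-67623) = (532/27 - 14416)*(-67623) = -388700/27*(-67623) = 8761686700/9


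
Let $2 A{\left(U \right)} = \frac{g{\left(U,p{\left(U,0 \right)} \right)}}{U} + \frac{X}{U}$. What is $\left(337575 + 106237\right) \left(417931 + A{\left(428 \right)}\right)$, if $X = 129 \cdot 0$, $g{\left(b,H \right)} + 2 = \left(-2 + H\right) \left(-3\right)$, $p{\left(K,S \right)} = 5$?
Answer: $\frac{39693316475525}{214} \approx 1.8548 \cdot 10^{11}$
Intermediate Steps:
$g{\left(b,H \right)} = 4 - 3 H$ ($g{\left(b,H \right)} = -2 + \left(-2 + H\right) \left(-3\right) = -2 - \left(-6 + 3 H\right) = 4 - 3 H$)
$X = 0$
$A{\left(U \right)} = - \frac{11}{2 U}$ ($A{\left(U \right)} = \frac{\frac{4 - 15}{U} + \frac{0}{U}}{2} = \frac{\frac{4 - 15}{U} + 0}{2} = \frac{- \frac{11}{U} + 0}{2} = \frac{\left(-11\right) \frac{1}{U}}{2} = - \frac{11}{2 U}$)
$\left(337575 + 106237\right) \left(417931 + A{\left(428 \right)}\right) = \left(337575 + 106237\right) \left(417931 - \frac{11}{2 \cdot 428}\right) = 443812 \left(417931 - \frac{11}{856}\right) = 443812 \cdot \frac{357748925}{856} = \frac{39693316475525}{214}$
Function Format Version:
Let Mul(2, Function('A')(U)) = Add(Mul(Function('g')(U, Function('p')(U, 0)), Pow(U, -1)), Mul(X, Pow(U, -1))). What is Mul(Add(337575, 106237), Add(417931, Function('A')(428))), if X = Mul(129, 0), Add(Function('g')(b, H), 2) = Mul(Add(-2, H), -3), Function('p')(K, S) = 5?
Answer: Rational(39693316475525, 214) ≈ 1.8548e+11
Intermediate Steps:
Function('g')(b, H) = Add(4, Mul(-3, H)) (Function('g')(b, H) = Add(-2, Mul(Add(-2, H), -3)) = Add(-2, Add(6, Mul(-3, H))) = Add(4, Mul(-3, H)))
X = 0
Function('A')(U) = Mul(Rational(-11, 2), Pow(U, -1)) (Function('A')(U) = Mul(Rational(1, 2), Add(Mul(Add(4, Mul(-3, 5)), Pow(U, -1)), Mul(0, Pow(U, -1)))) = Mul(Rational(1, 2), Add(Mul(Add(4, -15), Pow(U, -1)), 0)) = Mul(Rational(1, 2), Add(Mul(-11, Pow(U, -1)), 0)) = Mul(Rational(1, 2), Mul(-11, Pow(U, -1))) = Mul(Rational(-11, 2), Pow(U, -1)))
Mul(Add(337575, 106237), Add(417931, Function('A')(428))) = Mul(Add(337575, 106237), Add(417931, Mul(Rational(-11, 2), Pow(428, -1)))) = Mul(443812, Add(417931, Mul(Rational(-11, 2), Rational(1, 428)))) = Mul(443812, Add(417931, Rational(-11, 856))) = Mul(443812, Rational(357748925, 856)) = Rational(39693316475525, 214)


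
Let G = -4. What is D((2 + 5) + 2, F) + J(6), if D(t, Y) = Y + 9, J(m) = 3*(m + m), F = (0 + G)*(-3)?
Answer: 57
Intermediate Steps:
F = 12 (F = (0 - 4)*(-3) = -4*(-3) = 12)
J(m) = 6*m (J(m) = 3*(2*m) = 6*m)
D(t, Y) = 9 + Y
D((2 + 5) + 2, F) + J(6) = (9 + 12) + 6*6 = 21 + 36 = 57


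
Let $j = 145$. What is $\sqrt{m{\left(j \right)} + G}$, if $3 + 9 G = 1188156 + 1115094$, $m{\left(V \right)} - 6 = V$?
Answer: $\frac{\sqrt{2304606}}{3} \approx 506.03$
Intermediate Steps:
$m{\left(V \right)} = 6 + V$
$G = \frac{767749}{3}$ ($G = - \frac{1}{3} + \frac{1188156 + 1115094}{9} = - \frac{1}{3} + \frac{1}{9} \cdot 2303250 = - \frac{1}{3} + \frac{767750}{3} = \frac{767749}{3} \approx 2.5592 \cdot 10^{5}$)
$\sqrt{m{\left(j \right)} + G} = \sqrt{\left(6 + 145\right) + \frac{767749}{3}} = \sqrt{151 + \frac{767749}{3}} = \sqrt{\frac{768202}{3}} = \frac{\sqrt{2304606}}{3}$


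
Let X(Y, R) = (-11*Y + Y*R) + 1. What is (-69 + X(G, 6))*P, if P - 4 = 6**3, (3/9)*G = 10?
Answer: -47960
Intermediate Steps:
G = 30 (G = 3*10 = 30)
P = 220 (P = 4 + 6**3 = 4 + 216 = 220)
X(Y, R) = 1 - 11*Y + R*Y (X(Y, R) = (-11*Y + R*Y) + 1 = 1 - 11*Y + R*Y)
(-69 + X(G, 6))*P = (-69 + (1 - 11*30 + 6*30))*220 = (-69 + (1 - 330 + 180))*220 = (-69 - 149)*220 = -218*220 = -47960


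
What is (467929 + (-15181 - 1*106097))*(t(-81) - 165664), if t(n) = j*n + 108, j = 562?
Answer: -73170399778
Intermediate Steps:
t(n) = 108 + 562*n (t(n) = 562*n + 108 = 108 + 562*n)
(467929 + (-15181 - 1*106097))*(t(-81) - 165664) = (467929 + (-15181 - 1*106097))*((108 + 562*(-81)) - 165664) = (467929 + (-15181 - 106097))*((108 - 45522) - 165664) = (467929 - 121278)*(-45414 - 165664) = 346651*(-211078) = -73170399778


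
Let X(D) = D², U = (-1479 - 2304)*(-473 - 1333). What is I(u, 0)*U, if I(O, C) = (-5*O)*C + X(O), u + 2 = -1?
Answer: 61488882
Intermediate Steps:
u = -3 (u = -2 - 1 = -3)
U = 6832098 (U = -3783*(-1806) = 6832098)
I(O, C) = O² - 5*C*O (I(O, C) = (-5*O)*C + O² = -5*C*O + O² = O² - 5*C*O)
I(u, 0)*U = -3*(-3 - 5*0)*6832098 = -3*(-3 + 0)*6832098 = -3*(-3)*6832098 = 9*6832098 = 61488882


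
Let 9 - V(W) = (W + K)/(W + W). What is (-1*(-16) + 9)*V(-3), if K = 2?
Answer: 1325/6 ≈ 220.83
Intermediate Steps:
V(W) = 9 - (2 + W)/(2*W) (V(W) = 9 - (W + 2)/(W + W) = 9 - (2 + W)/(2*W))
(-1*(-16) + 9)*V(-3) = (-1*(-16) + 9)*(17/2 - 1/(-3)) = (16 + 9)*(17/2 - 1*(-⅓)) = 25*(17/2 + ⅓) = 25*(53/6) = 1325/6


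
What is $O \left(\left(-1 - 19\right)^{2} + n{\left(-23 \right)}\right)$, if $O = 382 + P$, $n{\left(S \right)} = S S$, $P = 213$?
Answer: $552755$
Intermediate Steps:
$n{\left(S \right)} = S^{2}$
$O = 595$ ($O = 382 + 213 = 595$)
$O \left(\left(-1 - 19\right)^{2} + n{\left(-23 \right)}\right) = 595 \left(\left(-1 - 19\right)^{2} + \left(-23\right)^{2}\right) = 595 \left(\left(-20\right)^{2} + 529\right) = 595 \left(400 + 529\right) = 595 \cdot 929 = 552755$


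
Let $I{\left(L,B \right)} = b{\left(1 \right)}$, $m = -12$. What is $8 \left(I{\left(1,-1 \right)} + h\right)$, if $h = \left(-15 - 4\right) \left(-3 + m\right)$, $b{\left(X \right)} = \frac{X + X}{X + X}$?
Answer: $2288$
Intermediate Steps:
$b{\left(X \right)} = 1$ ($b{\left(X \right)} = \frac{2 X}{2 X} = 2 X \frac{1}{2 X} = 1$)
$h = 285$ ($h = \left(-15 - 4\right) \left(-3 - 12\right) = \left(-19\right) \left(-15\right) = 285$)
$I{\left(L,B \right)} = 1$
$8 \left(I{\left(1,-1 \right)} + h\right) = 8 \left(1 + 285\right) = 8 \cdot 286 = 2288$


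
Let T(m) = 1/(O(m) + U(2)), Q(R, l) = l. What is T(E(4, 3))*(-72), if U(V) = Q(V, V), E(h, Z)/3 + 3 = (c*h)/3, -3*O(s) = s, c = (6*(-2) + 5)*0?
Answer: -72/5 ≈ -14.400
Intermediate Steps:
c = 0 (c = (-12 + 5)*0 = -7*0 = 0)
O(s) = -s/3
E(h, Z) = -9 (E(h, Z) = -9 + 3*((0*h)/3) = -9 + 3*(0*(⅓)) = -9 + 3*0 = -9 + 0 = -9)
U(V) = V
T(m) = 1/(2 - m/3) (T(m) = 1/(-m/3 + 2) = 1/(2 - m/3))
T(E(4, 3))*(-72) = -3/(-6 - 9)*(-72) = -3/(-15)*(-72) = -3*(-1/15)*(-72) = (⅕)*(-72) = -72/5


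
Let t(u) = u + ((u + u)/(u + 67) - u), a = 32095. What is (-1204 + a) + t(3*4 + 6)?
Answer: 2625771/85 ≈ 30891.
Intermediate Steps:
t(u) = 2*u/(67 + u) (t(u) = u + ((2*u)/(67 + u) - u) = u + (2*u/(67 + u) - u) = u + (-u + 2*u/(67 + u)) = 2*u/(67 + u))
(-1204 + a) + t(3*4 + 6) = (-1204 + 32095) + 2*(3*4 + 6)/(67 + (3*4 + 6)) = 30891 + 2*(12 + 6)/(67 + (12 + 6)) = 30891 + 2*18/(67 + 18) = 30891 + 2*18/85 = 30891 + 2*18*(1/85) = 30891 + 36/85 = 2625771/85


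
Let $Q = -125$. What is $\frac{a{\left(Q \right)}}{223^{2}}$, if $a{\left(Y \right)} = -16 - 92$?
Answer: $- \frac{108}{49729} \approx -0.0021718$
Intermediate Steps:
$a{\left(Y \right)} = -108$ ($a{\left(Y \right)} = -16 - 92 = -108$)
$\frac{a{\left(Q \right)}}{223^{2}} = - \frac{108}{223^{2}} = - \frac{108}{49729}$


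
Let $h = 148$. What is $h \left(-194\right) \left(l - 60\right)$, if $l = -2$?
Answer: $1780144$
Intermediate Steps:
$h \left(-194\right) \left(l - 60\right) = 148 \left(-194\right) \left(-2 - 60\right) = - 28712 \left(-2 - 60\right) = \left(-28712\right) \left(-62\right) = 1780144$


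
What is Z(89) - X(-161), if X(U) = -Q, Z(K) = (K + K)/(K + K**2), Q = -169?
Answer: -7604/45 ≈ -168.98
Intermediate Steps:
Z(K) = 2*K/(K + K**2) (Z(K) = (2*K)/(K + K**2) = 2*K/(K + K**2))
X(U) = 169 (X(U) = -1*(-169) = 169)
Z(89) - X(-161) = 2/(1 + 89) - 1*169 = 2/90 - 169 = 2*(1/90) - 169 = 1/45 - 169 = -7604/45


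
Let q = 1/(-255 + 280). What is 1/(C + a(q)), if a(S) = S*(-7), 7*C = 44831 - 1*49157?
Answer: -25/15457 ≈ -0.0016174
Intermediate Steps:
C = -618 (C = (44831 - 1*49157)/7 = (44831 - 49157)/7 = (⅐)*(-4326) = -618)
q = 1/25 ≈ 0.040000
a(S) = -7*S
1/(C + a(q)) = 1/(-618 - 7*1/25) = 1/(-618 - 7/25) = 1/(-15457/25) = -25/15457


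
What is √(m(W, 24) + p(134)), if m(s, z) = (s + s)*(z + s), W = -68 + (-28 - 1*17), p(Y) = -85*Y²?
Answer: I*√1506146 ≈ 1227.3*I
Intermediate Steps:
W = -113 (W = -68 + (-28 - 17) = -68 - 45 = -113)
m(s, z) = 2*s*(s + z) (m(s, z) = (2*s)*(s + z) = 2*s*(s + z))
√(m(W, 24) + p(134)) = √(2*(-113)*(-113 + 24) - 85*134²) = √(2*(-113)*(-89) - 85*17956) = √(20114 - 1526260) = √(-1506146) = I*√1506146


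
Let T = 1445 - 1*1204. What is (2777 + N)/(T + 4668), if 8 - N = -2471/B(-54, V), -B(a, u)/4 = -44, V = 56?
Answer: 492631/863984 ≈ 0.57019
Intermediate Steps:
B(a, u) = 176 (B(a, u) = -4*(-44) = 176)
T = 241 (T = 1445 - 1204 = 241)
N = 3879/176 (N = 8 - (-2471)/176 = 8 - 1*(-2471/176) = 8 + 2471/176 = 3879/176 ≈ 22.040)
(2777 + N)/(T + 4668) = (2777 + 3879/176)/(241 + 4668) = (492631/176)/4909 = (492631/176)*(1/4909) = 492631/863984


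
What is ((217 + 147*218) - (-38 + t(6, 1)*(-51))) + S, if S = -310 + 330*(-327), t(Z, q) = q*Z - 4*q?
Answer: -75817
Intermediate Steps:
t(Z, q) = -4*q + Z*q (t(Z, q) = Z*q - 4*q = -4*q + Z*q)
S = -108220 (S = -310 - 107910 = -108220)
((217 + 147*218) - (-38 + t(6, 1)*(-51))) + S = ((217 + 147*218) - (-38 + (1*(-4 + 6))*(-51))) - 108220 = ((217 + 32046) - (-38 + (1*2)*(-51))) - 108220 = (32263 - (-38 + 2*(-51))) - 108220 = (32263 - (-38 - 102)) - 108220 = (32263 - 1*(-140)) - 108220 = (32263 + 140) - 108220 = 32403 - 108220 = -75817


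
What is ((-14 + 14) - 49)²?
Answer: 2401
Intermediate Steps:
((-14 + 14) - 49)² = (0 - 49)² = (-49)² = 2401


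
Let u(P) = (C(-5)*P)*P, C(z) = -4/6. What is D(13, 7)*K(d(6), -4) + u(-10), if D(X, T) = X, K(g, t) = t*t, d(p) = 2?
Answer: 424/3 ≈ 141.33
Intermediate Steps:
C(z) = -2/3 (C(z) = -4*1/6 = -2/3)
K(g, t) = t**2
u(P) = -2*P**2/3 (u(P) = (-2*P/3)*P = -2*P**2/3)
D(13, 7)*K(d(6), -4) + u(-10) = 13*(-4)**2 - 2/3*(-10)**2 = 13*16 - 2/3*100 = 208 - 200/3 = 424/3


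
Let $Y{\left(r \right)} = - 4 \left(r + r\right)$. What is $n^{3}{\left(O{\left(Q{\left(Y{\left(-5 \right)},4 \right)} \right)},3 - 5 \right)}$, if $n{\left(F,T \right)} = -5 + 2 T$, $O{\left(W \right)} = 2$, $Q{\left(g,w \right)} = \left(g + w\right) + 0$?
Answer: $-729$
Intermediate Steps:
$Y{\left(r \right)} = - 8 r$ ($Y{\left(r \right)} = - 4 \cdot 2 r = - 8 r$)
$Q{\left(g,w \right)} = g + w$
$n^{3}{\left(O{\left(Q{\left(Y{\left(-5 \right)},4 \right)} \right)},3 - 5 \right)} = \left(-5 + 2 \left(3 - 5\right)\right)^{3} = \left(-5 + 2 \left(-2\right)\right)^{3} = \left(-5 - 4\right)^{3} = \left(-9\right)^{3} = -729$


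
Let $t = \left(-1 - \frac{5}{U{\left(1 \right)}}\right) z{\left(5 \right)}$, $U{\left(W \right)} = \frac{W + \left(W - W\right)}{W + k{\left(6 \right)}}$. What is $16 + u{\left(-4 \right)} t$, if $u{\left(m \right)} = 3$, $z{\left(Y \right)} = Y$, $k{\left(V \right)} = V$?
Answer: $-524$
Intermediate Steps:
$U{\left(W \right)} = \frac{W}{6 + W}$ ($U{\left(W \right)} = \frac{W + \left(W - W\right)}{W + 6} = \frac{W + 0}{6 + W} = \frac{W}{6 + W}$)
$t = -180$ ($t = \left(-1 - \frac{5}{1 \frac{1}{6 + 1}}\right) 5 = \left(-1 - \frac{5}{1 \cdot \frac{1}{7}}\right) 5 = \left(-1 - 5 \frac{1}{\frac{1}{7}}\right) 5 = \left(-1 - 35\right) 5 = \left(-36\right) 5 = -180$)
$16 + u{\left(-4 \right)} t = 16 + 3 \left(-180\right) = 16 - 540 = -524$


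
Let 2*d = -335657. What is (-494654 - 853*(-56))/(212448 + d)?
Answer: -893772/89239 ≈ -10.015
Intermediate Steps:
d = -335657/2 (d = (1/2)*(-335657) = -335657/2 ≈ -1.6783e+5)
(-494654 - 853*(-56))/(212448 + d) = (-494654 - 853*(-56))/(212448 - 335657/2) = (-494654 + 47768)/(89239/2) = -446886*2/89239 = -893772/89239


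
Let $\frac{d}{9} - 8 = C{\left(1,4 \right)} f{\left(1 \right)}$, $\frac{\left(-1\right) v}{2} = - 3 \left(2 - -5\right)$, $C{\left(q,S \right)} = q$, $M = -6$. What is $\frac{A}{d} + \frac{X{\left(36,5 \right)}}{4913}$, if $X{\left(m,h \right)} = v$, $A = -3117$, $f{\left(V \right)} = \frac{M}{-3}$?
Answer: $- \frac{5103347}{147390} \approx -34.625$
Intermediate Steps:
$f{\left(V \right)} = 2$ ($f{\left(V \right)} = - \frac{6}{-3} = \left(-6\right) \left(- \frac{1}{3}\right) = 2$)
$v = 42$ ($v = - 2 \left(- 3 \left(2 - -5\right)\right) = - 2 \left(- 3 \left(2 + 5\right)\right) = - 2 \left(\left(-3\right) 7\right) = \left(-2\right) \left(-21\right) = 42$)
$X{\left(m,h \right)} = 42$
$d = 90$ ($d = 72 + 9 \cdot 1 \cdot 2 = 72 + 9 \cdot 2 = 72 + 18 = 90$)
$\frac{A}{d} + \frac{X{\left(36,5 \right)}}{4913} = - \frac{3117}{90} + \frac{42}{4913} = \left(-3117\right) \frac{1}{90} + 42 \cdot \frac{1}{4913} = - \frac{1039}{30} + \frac{42}{4913} = - \frac{5103347}{147390}$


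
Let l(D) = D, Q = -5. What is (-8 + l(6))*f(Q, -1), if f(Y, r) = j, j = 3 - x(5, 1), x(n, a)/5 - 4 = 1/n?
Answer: 36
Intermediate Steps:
x(n, a) = 20 + 5/n
j = -18 (j = 3 - (20 + 5/5) = 3 - (20 + 5*(1/5)) = 3 - (20 + 1) = 3 - 1*21 = 3 - 21 = -18)
f(Y, r) = -18
(-8 + l(6))*f(Q, -1) = (-8 + 6)*(-18) = -2*(-18) = 36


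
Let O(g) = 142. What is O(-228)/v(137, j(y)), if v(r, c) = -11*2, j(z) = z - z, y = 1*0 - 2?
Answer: -71/11 ≈ -6.4545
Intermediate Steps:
y = -2 (y = 0 - 2 = -2)
j(z) = 0
v(r, c) = -22
O(-228)/v(137, j(y)) = 142/(-22) = 142*(-1/22) = -71/11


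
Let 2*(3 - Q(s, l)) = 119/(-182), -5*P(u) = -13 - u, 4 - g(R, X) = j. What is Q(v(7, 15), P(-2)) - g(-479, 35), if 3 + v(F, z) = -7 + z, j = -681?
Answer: -35447/52 ≈ -681.67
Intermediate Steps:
g(R, X) = 685 (g(R, X) = 4 - 1*(-681) = 4 + 681 = 685)
v(F, z) = -10 + z (v(F, z) = -3 + (-7 + z) = -10 + z)
P(u) = 13/5 + u/5 (P(u) = -(-13 - u)/5 = 13/5 + u/5)
Q(s, l) = 173/52 (Q(s, l) = 3 - 119/(2*(-182)) = 3 - 119*(-1)/(2*182) = 3 - ½*(-17/26) = 3 + 17/52 = 173/52)
Q(v(7, 15), P(-2)) - g(-479, 35) = 173/52 - 1*685 = 173/52 - 685 = -35447/52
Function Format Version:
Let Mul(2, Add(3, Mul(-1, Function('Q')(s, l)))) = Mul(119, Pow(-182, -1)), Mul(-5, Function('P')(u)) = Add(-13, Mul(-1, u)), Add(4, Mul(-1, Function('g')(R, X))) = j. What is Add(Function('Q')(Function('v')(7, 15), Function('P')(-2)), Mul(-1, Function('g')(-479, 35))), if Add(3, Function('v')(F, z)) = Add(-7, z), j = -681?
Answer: Rational(-35447, 52) ≈ -681.67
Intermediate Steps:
Function('g')(R, X) = 685 (Function('g')(R, X) = Add(4, Mul(-1, -681)) = Add(4, 681) = 685)
Function('v')(F, z) = Add(-10, z) (Function('v')(F, z) = Add(-3, Add(-7, z)) = Add(-10, z))
Function('P')(u) = Add(Rational(13, 5), Mul(Rational(1, 5), u)) (Function('P')(u) = Mul(Rational(-1, 5), Add(-13, Mul(-1, u))) = Add(Rational(13, 5), Mul(Rational(1, 5), u)))
Function('Q')(s, l) = Rational(173, 52) (Function('Q')(s, l) = Add(3, Mul(Rational(-1, 2), Mul(119, Pow(-182, -1)))) = Add(3, Mul(Rational(-1, 2), Mul(119, Rational(-1, 182)))) = Add(3, Mul(Rational(-1, 2), Rational(-17, 26))) = Add(3, Rational(17, 52)) = Rational(173, 52))
Add(Function('Q')(Function('v')(7, 15), Function('P')(-2)), Mul(-1, Function('g')(-479, 35))) = Add(Rational(173, 52), Mul(-1, 685)) = Add(Rational(173, 52), -685) = Rational(-35447, 52)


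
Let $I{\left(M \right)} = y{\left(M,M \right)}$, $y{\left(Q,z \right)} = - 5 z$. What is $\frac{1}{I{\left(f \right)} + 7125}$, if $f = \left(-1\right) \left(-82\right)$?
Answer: $\frac{1}{6715} \approx 0.00014892$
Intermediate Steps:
$f = 82$
$I{\left(M \right)} = - 5 M$
$\frac{1}{I{\left(f \right)} + 7125} = \frac{1}{\left(-5\right) 82 + 7125} = \frac{1}{-410 + 7125} = \frac{1}{6715}$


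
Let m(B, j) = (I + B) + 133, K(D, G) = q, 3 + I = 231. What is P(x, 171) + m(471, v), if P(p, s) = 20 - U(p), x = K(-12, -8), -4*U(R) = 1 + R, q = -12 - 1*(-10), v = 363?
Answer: 3407/4 ≈ 851.75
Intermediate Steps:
q = -2 (q = -12 + 10 = -2)
U(R) = -¼ - R/4 (U(R) = -(1 + R)/4 = -¼ - R/4)
I = 228 (I = -3 + 231 = 228)
K(D, G) = -2
x = -2
P(p, s) = 81/4 + p/4 (P(p, s) = 20 - (-¼ - p/4) = 20 + (¼ + p/4) = 81/4 + p/4)
m(B, j) = 361 + B (m(B, j) = (228 + B) + 133 = 361 + B)
P(x, 171) + m(471, v) = (81/4 + (¼)*(-2)) + (361 + 471) = (81/4 - ½) + 832 = 79/4 + 832 = 3407/4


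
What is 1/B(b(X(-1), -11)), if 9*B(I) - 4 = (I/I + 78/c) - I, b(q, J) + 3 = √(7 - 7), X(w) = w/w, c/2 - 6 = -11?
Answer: 45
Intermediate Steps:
c = -10 (c = 12 + 2*(-11) = 12 - 22 = -10)
X(w) = 1
b(q, J) = -3 (b(q, J) = -3 + √(7 - 7) = -3 + √0 = -3 + 0 = -3)
B(I) = -14/45 - I/9 (B(I) = 4/9 + ((I/I + 78/(-10)) - I)/9 = 4/9 + ((1 + 78*(-⅒)) - I)/9 = 4/9 + ((1 - 39/5) - I)/9 = 4/9 + (-34/5 - I)/9 = 4/9 + (-34/45 - I/9) = -14/45 - I/9)
1/B(b(X(-1), -11)) = 1/(-14/45 - ⅑*(-3)) = 1/(-14/45 + ⅓) = 1/(1/45) = 45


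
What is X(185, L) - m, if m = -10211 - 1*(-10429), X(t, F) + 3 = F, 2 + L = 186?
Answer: -37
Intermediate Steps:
L = 184 (L = -2 + 186 = 184)
X(t, F) = -3 + F
m = 218 (m = -10211 + 10429 = 218)
X(185, L) - m = (-3 + 184) - 1*218 = 181 - 218 = -37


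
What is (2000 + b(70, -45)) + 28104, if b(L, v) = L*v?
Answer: 26954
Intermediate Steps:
(2000 + b(70, -45)) + 28104 = (2000 + 70*(-45)) + 28104 = (2000 - 3150) + 28104 = -1150 + 28104 = 26954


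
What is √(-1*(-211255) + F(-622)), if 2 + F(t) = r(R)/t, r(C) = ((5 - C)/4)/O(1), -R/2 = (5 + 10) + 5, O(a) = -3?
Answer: √326921631938/1244 ≈ 459.62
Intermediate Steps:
R = -40 (R = -2*((5 + 10) + 5) = -2*(15 + 5) = -2*20 = -40)
r(C) = -5/12 + C/12 (r(C) = ((5 - C)/4)/(-3) = ((5 - C)*(¼))*(-⅓) = (5/4 - C/4)*(-⅓) = -5/12 + C/12)
F(t) = -2 - 15/(4*t) (F(t) = -2 + (-5/12 + (1/12)*(-40))/t = -2 + (-5/12 - 10/3)/t = -2 - 15/(4*t))
√(-1*(-211255) + F(-622)) = √(-1*(-211255) + (-2 - 15/4/(-622))) = √(211255 + (-2 - 15/4*(-1/622))) = √(211255 + (-2 + 15/2488)) = √(211255 - 4961/2488) = √(525597479/2488) = √326921631938/1244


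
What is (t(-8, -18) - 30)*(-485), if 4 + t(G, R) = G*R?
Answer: -53350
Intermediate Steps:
t(G, R) = -4 + G*R
(t(-8, -18) - 30)*(-485) = ((-4 - 8*(-18)) - 30)*(-485) = ((-4 + 144) - 30)*(-485) = (140 - 30)*(-485) = 110*(-485) = -53350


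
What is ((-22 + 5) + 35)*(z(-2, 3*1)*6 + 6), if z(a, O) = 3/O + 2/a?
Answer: 108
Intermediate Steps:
z(a, O) = 2/a + 3/O
((-22 + 5) + 35)*(z(-2, 3*1)*6 + 6) = ((-22 + 5) + 35)*((2/(-2) + 3/((3*1)))*6 + 6) = (-17 + 35)*((2*(-½) + 3/3)*6 + 6) = 18*((-1 + 3*(⅓))*6 + 6) = 18*((-1 + 1)*6 + 6) = 18*(0*6 + 6) = 18*(0 + 6) = 18*6 = 108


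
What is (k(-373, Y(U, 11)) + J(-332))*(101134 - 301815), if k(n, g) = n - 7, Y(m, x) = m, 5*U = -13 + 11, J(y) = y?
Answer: 142884872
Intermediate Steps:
U = -2/5 (U = (-13 + 11)/5 = (1/5)*(-2) = -2/5 ≈ -0.40000)
k(n, g) = -7 + n
(k(-373, Y(U, 11)) + J(-332))*(101134 - 301815) = ((-7 - 373) - 332)*(101134 - 301815) = (-380 - 332)*(-200681) = -712*(-200681) = 142884872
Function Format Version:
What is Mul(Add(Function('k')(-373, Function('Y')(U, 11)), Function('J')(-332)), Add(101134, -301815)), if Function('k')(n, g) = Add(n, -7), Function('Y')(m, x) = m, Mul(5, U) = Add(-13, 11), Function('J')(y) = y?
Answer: 142884872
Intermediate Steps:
U = Rational(-2, 5) (U = Mul(Rational(1, 5), Add(-13, 11)) = Mul(Rational(1, 5), -2) = Rational(-2, 5) ≈ -0.40000)
Function('k')(n, g) = Add(-7, n)
Mul(Add(Function('k')(-373, Function('Y')(U, 11)), Function('J')(-332)), Add(101134, -301815)) = Mul(Add(Add(-7, -373), -332), Add(101134, -301815)) = Mul(Add(-380, -332), -200681) = Mul(-712, -200681) = 142884872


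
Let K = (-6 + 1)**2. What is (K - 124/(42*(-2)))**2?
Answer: 309136/441 ≈ 700.99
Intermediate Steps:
K = 25 (K = (-5)**2 = 25)
(K - 124/(42*(-2)))**2 = (25 - 124/(42*(-2)))**2 = (25 - 124/(-84))**2 = (25 - 124*(-1/84))**2 = (25 + 31/21)**2 = (556/21)**2 = 309136/441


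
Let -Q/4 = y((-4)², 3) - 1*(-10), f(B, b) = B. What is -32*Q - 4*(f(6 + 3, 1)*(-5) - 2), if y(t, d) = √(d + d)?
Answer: 1468 + 128*√6 ≈ 1781.5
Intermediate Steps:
y(t, d) = √2*√d (y(t, d) = √(2*d) = √2*√d)
Q = -40 - 4*√6 (Q = -4*(√2*√3 - 1*(-10)) = -4*(√6 + 10) = -4*(10 + √6) = -40 - 4*√6 ≈ -49.798)
-32*Q - 4*(f(6 + 3, 1)*(-5) - 2) = -32*(-40 - 4*√6) - 4*((6 + 3)*(-5) - 2) = (1280 + 128*√6) - 4*(9*(-5) - 2) = (1280 + 128*√6) - 4*(-45 - 2) = (1280 + 128*√6) - 4*(-47) = (1280 + 128*√6) + 188 = 1468 + 128*√6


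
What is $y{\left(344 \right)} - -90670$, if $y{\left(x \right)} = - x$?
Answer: $90326$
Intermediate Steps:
$y{\left(344 \right)} - -90670 = \left(-1\right) 344 - -90670 = -344 + 90670 = 90326$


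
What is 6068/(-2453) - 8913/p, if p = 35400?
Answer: -78890263/28945400 ≈ -2.7255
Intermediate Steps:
6068/(-2453) - 8913/p = 6068/(-2453) - 8913/35400 = 6068*(-1/2453) - 8913*1/35400 = -6068/2453 - 2971/11800 = -78890263/28945400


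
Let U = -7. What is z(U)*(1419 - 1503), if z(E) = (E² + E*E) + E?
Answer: -7644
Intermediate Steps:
z(E) = E + 2*E² (z(E) = (E² + E²) + E = 2*E² + E = E + 2*E²)
z(U)*(1419 - 1503) = (-7*(1 + 2*(-7)))*(1419 - 1503) = -7*(1 - 14)*(-84) = -7*(-13)*(-84) = 91*(-84) = -7644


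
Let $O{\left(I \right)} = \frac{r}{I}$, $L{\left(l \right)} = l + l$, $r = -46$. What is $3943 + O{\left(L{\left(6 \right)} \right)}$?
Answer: $\frac{23635}{6} \approx 3939.2$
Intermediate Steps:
$L{\left(l \right)} = 2 l$
$O{\left(I \right)} = - \frac{46}{I}$
$3943 + O{\left(L{\left(6 \right)} \right)} = 3943 - \frac{46}{2 \cdot 6} = 3943 - \frac{46}{12} = 3943 - \frac{23}{6} = \frac{23635}{6}$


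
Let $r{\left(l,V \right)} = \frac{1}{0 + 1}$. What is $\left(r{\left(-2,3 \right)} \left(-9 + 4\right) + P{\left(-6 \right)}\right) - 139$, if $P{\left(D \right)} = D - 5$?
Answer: $-155$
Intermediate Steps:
$r{\left(l,V \right)} = 1$ ($r{\left(l,V \right)} = 1^{-1} = 1$)
$P{\left(D \right)} = -5 + D$
$\left(r{\left(-2,3 \right)} \left(-9 + 4\right) + P{\left(-6 \right)}\right) - 139 = \left(1 \left(-9 + 4\right) - 11\right) - 139 = \left(1 \left(-5\right) - 11\right) - 139 = \left(-5 - 11\right) - 139 = -16 - 139 = -155$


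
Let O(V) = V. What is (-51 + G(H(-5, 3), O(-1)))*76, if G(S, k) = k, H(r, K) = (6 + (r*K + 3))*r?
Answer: -3952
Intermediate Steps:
H(r, K) = r*(9 + K*r) (H(r, K) = (6 + (K*r + 3))*r = (6 + (3 + K*r))*r = (9 + K*r)*r = r*(9 + K*r))
(-51 + G(H(-5, 3), O(-1)))*76 = (-51 - 1)*76 = -52*76 = -3952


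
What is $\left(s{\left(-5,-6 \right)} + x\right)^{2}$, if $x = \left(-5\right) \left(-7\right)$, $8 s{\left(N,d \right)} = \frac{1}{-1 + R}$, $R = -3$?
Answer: $\frac{1252161}{1024} \approx 1222.8$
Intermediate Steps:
$s{\left(N,d \right)} = - \frac{1}{32}$ ($s{\left(N,d \right)} = \frac{1}{8 \left(-1 - 3\right)} = \frac{1}{8 \left(-4\right)} = \frac{1}{8} \left(- \frac{1}{4}\right) = - \frac{1}{32}$)
$x = 35$
$\left(s{\left(-5,-6 \right)} + x\right)^{2} = \left(- \frac{1}{32} + 35\right)^{2} = \left(\frac{1119}{32}\right)^{2} = \frac{1252161}{1024}$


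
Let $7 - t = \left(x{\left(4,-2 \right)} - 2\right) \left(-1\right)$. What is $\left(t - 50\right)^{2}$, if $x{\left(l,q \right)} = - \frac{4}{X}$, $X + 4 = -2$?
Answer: $\frac{17689}{9} \approx 1965.4$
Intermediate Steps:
$X = -6$ ($X = -4 - 2 = -6$)
$x{\left(l,q \right)} = \frac{2}{3}$ ($x{\left(l,q \right)} = - \frac{4}{-6} = \left(-4\right) \left(- \frac{1}{6}\right) = \frac{2}{3}$)
$t = \frac{17}{3}$ ($t = 7 - \left(\frac{2}{3} - 2\right) \left(-1\right) = 7 - \left(- \frac{4}{3}\right) \left(-1\right) = 7 - \frac{4}{3} = \frac{17}{3} \approx 5.6667$)
$\left(t - 50\right)^{2} = \left(\frac{17}{3} - 50\right)^{2} = \left(- \frac{133}{3}\right)^{2} = \frac{17689}{9}$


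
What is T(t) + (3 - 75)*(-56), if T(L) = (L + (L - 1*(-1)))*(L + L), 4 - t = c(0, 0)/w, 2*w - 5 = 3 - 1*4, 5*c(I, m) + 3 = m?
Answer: 102864/25 ≈ 4114.6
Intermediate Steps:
c(I, m) = -⅗ + m/5
w = 2 (w = 5/2 + (3 - 1*4)/2 = 5/2 + (3 - 4)/2 = 5/2 + (½)*(-1) = 5/2 - ½ = 2)
t = 43/10 (t = 4 - (-⅗ + (⅕)*0)/2 = 4 - (-⅗ + 0)/2 = 4 - (-3)/(5*2) = 4 - 1*(-3/10) = 4 + 3/10 = 43/10 ≈ 4.3000)
T(L) = 2*L*(1 + 2*L) (T(L) = (L + (L + 1))*(2*L) = (L + (1 + L))*(2*L) = (1 + 2*L)*(2*L) = 2*L*(1 + 2*L))
T(t) + (3 - 75)*(-56) = 2*(43/10)*(1 + 2*(43/10)) + (3 - 75)*(-56) = 2*(43/10)*(1 + 43/5) - 72*(-56) = 2*(43/10)*(48/5) + 4032 = 2064/25 + 4032 = 102864/25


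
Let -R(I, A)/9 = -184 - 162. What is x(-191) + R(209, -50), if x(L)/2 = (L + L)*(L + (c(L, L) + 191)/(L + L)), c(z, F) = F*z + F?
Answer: 222000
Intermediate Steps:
R(I, A) = 3114 (R(I, A) = -9*(-184 - 162) = -9*(-346) = 3114)
c(z, F) = F + F*z
x(L) = 4*L*(L + (191 + L*(1 + L))/(2*L)) (x(L) = 2*((L + L)*(L + (L*(1 + L) + 191)/(L + L))) = 2*((2*L)*(L + (191 + L*(1 + L))/((2*L)))) = 2*((2*L)*(L + (191 + L*(1 + L))*(1/(2*L)))) = 2*((2*L)*(L + (191 + L*(1 + L))/(2*L))) = 2*(2*L*(L + (191 + L*(1 + L))/(2*L))) = 4*L*(L + (191 + L*(1 + L))/(2*L)))
x(-191) + R(209, -50) = (382 + 2*(-191) + 6*(-191)**2) + 3114 = (382 - 382 + 6*36481) + 3114 = (382 - 382 + 218886) + 3114 = 218886 + 3114 = 222000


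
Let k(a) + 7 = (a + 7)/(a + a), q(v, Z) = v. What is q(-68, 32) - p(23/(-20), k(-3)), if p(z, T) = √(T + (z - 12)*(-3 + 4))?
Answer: -68 - I*√18735/30 ≈ -68.0 - 4.5625*I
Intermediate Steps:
k(a) = -7 + (7 + a)/(2*a) (k(a) = -7 + (a + 7)/(a + a) = -7 + (7 + a)/((2*a)) = -7 + (7 + a)*(1/(2*a)) = -7 + (7 + a)/(2*a))
p(z, T) = √(-12 + T + z) (p(z, T) = √(T + (-12 + z)*1) = √(T + (-12 + z)) = √(-12 + T + z))
q(-68, 32) - p(23/(-20), k(-3)) = -68 - √(-12 + (½)*(7 - 13*(-3))/(-3) + 23/(-20)) = -68 - √(-12 + (½)*(-⅓)*(7 + 39) + 23*(-1/20)) = -68 - √(-12 + (½)*(-⅓)*46 - 23/20) = -68 - √(-12 - 23/3 - 23/20) = -68 - √(-1249/60) = -68 - I*√18735/30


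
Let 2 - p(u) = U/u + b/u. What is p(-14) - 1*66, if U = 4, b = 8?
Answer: -442/7 ≈ -63.143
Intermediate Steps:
p(u) = 2 - 12/u (p(u) = 2 - (4/u + 8/u) = 2 - 12/u)
p(-14) - 1*66 = (2 - 12/(-14)) - 1*66 = (2 - 12*(-1/14)) - 66 = (2 + 6/7) - 66 = 20/7 - 66 = -442/7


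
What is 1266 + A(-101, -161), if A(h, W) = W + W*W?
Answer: 27026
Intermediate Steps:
A(h, W) = W + W²
1266 + A(-101, -161) = 1266 - 161*(1 - 161) = 1266 - 161*(-160) = 1266 + 25760 = 27026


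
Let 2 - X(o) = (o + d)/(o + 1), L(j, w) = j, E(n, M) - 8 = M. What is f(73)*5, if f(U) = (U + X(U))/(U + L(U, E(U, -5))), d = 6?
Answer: 27355/10804 ≈ 2.5319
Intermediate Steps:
E(n, M) = 8 + M
X(o) = 2 - (6 + o)/(1 + o) (X(o) = 2 - (o + 6)/(o + 1) = 2 - (6 + o)/(1 + o))
f(U) = (U + (-4 + U)/(1 + U))/(2*U) (f(U) = (U + (-4 + U)/(1 + U))/(U + U) = (U + (-4 + U)/(1 + U))/((2*U)) = (U + (-4 + U)/(1 + U))*(1/(2*U)) = (U + (-4 + U)/(1 + U))/(2*U))
f(73)*5 = ((½)*(-4 + 73 + 73*(1 + 73))/(73*(1 + 73)))*5 = ((½)*(1/73)*(-4 + 73 + 73*74)/74)*5 = ((½)*(1/73)*(1/74)*(-4 + 73 + 5402))*5 = ((½)*(1/73)*(1/74)*5471)*5 = (5471/10804)*5 = 27355/10804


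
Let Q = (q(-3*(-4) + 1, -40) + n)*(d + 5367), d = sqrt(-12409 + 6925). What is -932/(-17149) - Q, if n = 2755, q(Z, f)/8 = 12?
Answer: -262402284301/17149 - 5702*I*sqrt(1371) ≈ -1.5301e+7 - 2.1113e+5*I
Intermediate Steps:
q(Z, f) = 96 (q(Z, f) = 8*12 = 96)
d = 2*I*sqrt(1371) (d = sqrt(-5484) = 2*I*sqrt(1371) ≈ 74.054*I)
Q = 15301317 + 5702*I*sqrt(1371) (Q = (96 + 2755)*(2*I*sqrt(1371) + 5367) = 2851*(5367 + 2*I*sqrt(1371)) = 15301317 + 5702*I*sqrt(1371) ≈ 1.5301e+7 + 2.1113e+5*I)
-932/(-17149) - Q = -932/(-17149) - (15301317 + 5702*I*sqrt(1371)) = -932*(-1/17149) + (-15301317 - 5702*I*sqrt(1371)) = 932/17149 + (-15301317 - 5702*I*sqrt(1371)) = -262402284301/17149 - 5702*I*sqrt(1371)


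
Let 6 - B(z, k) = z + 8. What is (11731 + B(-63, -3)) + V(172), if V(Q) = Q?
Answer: 11964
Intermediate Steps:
B(z, k) = -2 - z (B(z, k) = 6 - (z + 8) = 6 - (8 + z) = 6 + (-8 - z) = -2 - z)
(11731 + B(-63, -3)) + V(172) = (11731 + (-2 - 1*(-63))) + 172 = (11731 + (-2 + 63)) + 172 = (11731 + 61) + 172 = 11792 + 172 = 11964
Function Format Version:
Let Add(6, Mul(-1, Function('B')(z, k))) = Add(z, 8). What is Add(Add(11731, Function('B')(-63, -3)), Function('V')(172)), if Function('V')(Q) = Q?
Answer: 11964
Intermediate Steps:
Function('B')(z, k) = Add(-2, Mul(-1, z)) (Function('B')(z, k) = Add(6, Mul(-1, Add(z, 8))) = Add(6, Mul(-1, Add(8, z))) = Add(6, Add(-8, Mul(-1, z))) = Add(-2, Mul(-1, z)))
Add(Add(11731, Function('B')(-63, -3)), Function('V')(172)) = Add(Add(11731, Add(-2, Mul(-1, -63))), 172) = Add(Add(11731, Add(-2, 63)), 172) = Add(Add(11731, 61), 172) = Add(11792, 172) = 11964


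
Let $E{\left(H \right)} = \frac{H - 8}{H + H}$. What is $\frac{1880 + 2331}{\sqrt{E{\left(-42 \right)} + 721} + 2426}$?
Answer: $\frac{429067212}{247159685} - \frac{4211 \sqrt{1272894}}{247159685} \approx 1.7168$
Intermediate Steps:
$E{\left(H \right)} = \frac{-8 + H}{2 H}$
$\frac{1880 + 2331}{\sqrt{E{\left(-42 \right)} + 721} + 2426} = \frac{1880 + 2331}{\sqrt{\frac{-8 - 42}{2 \left(-42\right)} + 721} + 2426} = \frac{4211}{\sqrt{\frac{1}{2} \left(- \frac{1}{42}\right) \left(-50\right) + 721} + 2426} = \frac{4211}{\sqrt{\frac{25}{42} + 721} + 2426} = \frac{4211}{\sqrt{\frac{30307}{42}} + 2426} = \frac{4211}{\frac{\sqrt{1272894}}{42} + 2426} = \frac{4211}{2426 + \frac{\sqrt{1272894}}{42}}$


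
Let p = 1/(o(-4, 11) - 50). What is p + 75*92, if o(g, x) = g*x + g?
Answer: 676199/98 ≈ 6900.0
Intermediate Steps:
o(g, x) = g + g*x
p = -1/98 (p = 1/(-4*(1 + 11) - 50) = 1/(-4*12 - 50) = 1/(-48 - 50) = 1/(-98) = -1/98 ≈ -0.010204)
p + 75*92 = -1/98 + 75*92 = -1/98 + 6900 = 676199/98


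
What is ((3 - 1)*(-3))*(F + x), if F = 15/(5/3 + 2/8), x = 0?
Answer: -1080/23 ≈ -46.957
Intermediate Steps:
F = 180/23 (F = 15/(5*(1/3) + 2*(1/8)) = 15/(5/3 + 1/4) = 15/(23/12) = 15*(12/23) = 180/23 ≈ 7.8261)
((3 - 1)*(-3))*(F + x) = ((3 - 1)*(-3))*(180/23 + 0) = (2*(-3))*(180/23) = -6*180/23 = -1080/23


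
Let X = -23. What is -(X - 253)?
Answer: 276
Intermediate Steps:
-(X - 253) = -(-23 - 253) = -1*(-276) = 276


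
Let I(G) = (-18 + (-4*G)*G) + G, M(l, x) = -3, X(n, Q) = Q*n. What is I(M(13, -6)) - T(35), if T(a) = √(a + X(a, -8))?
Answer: -57 - 7*I*√5 ≈ -57.0 - 15.652*I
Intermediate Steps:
T(a) = √7*√(-a) (T(a) = √(a - 8*a) = √(-7*a) = √7*√(-a))
I(G) = -18 + G - 4*G² (I(G) = (-18 - 4*G²) + G = -18 + G - 4*G²)
I(M(13, -6)) - T(35) = (-18 - 3 - 4*(-3)²) - √7*√(-1*35) = (-18 - 3 - 4*9) - √7*√(-35) = (-18 - 3 - 36) - √7*I*√35 = -57 - 7*I*√5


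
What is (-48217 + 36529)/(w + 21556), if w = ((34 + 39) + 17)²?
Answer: -1461/3707 ≈ -0.39412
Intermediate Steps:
w = 8100 (w = (73 + 17)² = 90² = 8100)
(-48217 + 36529)/(w + 21556) = (-48217 + 36529)/(8100 + 21556) = -11688/29656 = -11688*1/29656 = -1461/3707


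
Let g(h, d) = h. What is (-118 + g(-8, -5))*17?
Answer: -2142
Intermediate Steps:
(-118 + g(-8, -5))*17 = (-118 - 8)*17 = -126*17 = -2142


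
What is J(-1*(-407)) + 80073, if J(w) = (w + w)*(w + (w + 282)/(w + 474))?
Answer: 362978697/881 ≈ 4.1201e+5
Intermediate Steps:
J(w) = 2*w*(w + (282 + w)/(474 + w)) (J(w) = (2*w)*(w + (282 + w)/(474 + w)) = 2*w*(w + (282 + w)/(474 + w)))
J(-1*(-407)) + 80073 = 2*(-1*(-407))*(282 + (-1*(-407))² + 475*(-1*(-407)))/(474 - 1*(-407)) + 80073 = 2*407*(282 + 407² + 475*407)/(474 + 407) + 80073 = 2*407*(282 + 165649 + 193325)/881 + 80073 = 2*407*(1/881)*359256 + 80073 = 292434384/881 + 80073 = 362978697/881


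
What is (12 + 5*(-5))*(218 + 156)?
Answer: -4862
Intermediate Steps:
(12 + 5*(-5))*(218 + 156) = (12 - 25)*374 = -13*374 = -4862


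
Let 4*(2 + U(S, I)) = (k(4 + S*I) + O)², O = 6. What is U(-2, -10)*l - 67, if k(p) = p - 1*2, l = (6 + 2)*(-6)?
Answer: -9379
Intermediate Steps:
l = -48 (l = 8*(-6) = -48)
k(p) = -2 + p (k(p) = p - 2 = -2 + p)
U(S, I) = -2 + (8 + I*S)²/4 (U(S, I) = -2 + ((-2 + (4 + S*I)) + 6)²/4 = -2 + ((-2 + (4 + I*S)) + 6)²/4 = -2 + ((2 + I*S) + 6)²/4 = -2 + (8 + I*S)²/4)
U(-2, -10)*l - 67 = (-2 + (8 - 10*(-2))²/4)*(-48) - 67 = (-2 + (8 + 20)²/4)*(-48) - 67 = (-2 + (¼)*28²)*(-48) - 67 = (-2 + (¼)*784)*(-48) - 67 = (-2 + 196)*(-48) - 67 = 194*(-48) - 67 = -9312 - 67 = -9379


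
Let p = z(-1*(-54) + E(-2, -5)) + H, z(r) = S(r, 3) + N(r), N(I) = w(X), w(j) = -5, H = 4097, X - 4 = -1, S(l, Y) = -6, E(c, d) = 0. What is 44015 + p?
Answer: 48101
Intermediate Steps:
X = 3 (X = 4 - 1 = 3)
N(I) = -5
z(r) = -11 (z(r) = -6 - 5 = -11)
p = 4086 (p = -11 + 4097 = 4086)
44015 + p = 44015 + 4086 = 48101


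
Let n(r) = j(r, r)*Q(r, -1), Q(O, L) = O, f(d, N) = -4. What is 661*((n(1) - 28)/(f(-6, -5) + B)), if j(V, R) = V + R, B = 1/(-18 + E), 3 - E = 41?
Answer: 962416/225 ≈ 4277.4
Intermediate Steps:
E = -38 (E = 3 - 1*41 = 3 - 41 = -38)
B = -1/56 (B = 1/(-18 - 38) = 1/(-56) = -1/56 ≈ -0.017857)
j(V, R) = R + V
n(r) = 2*r**2 (n(r) = (r + r)*r = (2*r)*r = 2*r**2)
661*((n(1) - 28)/(f(-6, -5) + B)) = 661*((2*1**2 - 28)/(-4 - 1/56)) = 661*((2*1 - 28)/(-225/56)) = 661*((2 - 28)*(-56/225)) = 661*(-26*(-56/225)) = 661*(1456/225) = 962416/225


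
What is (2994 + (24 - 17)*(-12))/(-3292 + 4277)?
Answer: 582/197 ≈ 2.9543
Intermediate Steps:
(2994 + (24 - 17)*(-12))/(-3292 + 4277) = (2994 + 7*(-12))/985 = (2994 - 84)*(1/985) = 2910*(1/985) = 582/197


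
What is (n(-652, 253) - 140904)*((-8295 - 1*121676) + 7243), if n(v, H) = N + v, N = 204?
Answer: 17347848256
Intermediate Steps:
n(v, H) = 204 + v
(n(-652, 253) - 140904)*((-8295 - 1*121676) + 7243) = ((204 - 652) - 140904)*((-8295 - 1*121676) + 7243) = (-448 - 140904)*((-8295 - 121676) + 7243) = -141352*(-129971 + 7243) = -141352*(-122728) = 17347848256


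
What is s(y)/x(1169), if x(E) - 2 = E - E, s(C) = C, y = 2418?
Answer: 1209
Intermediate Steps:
x(E) = 2 (x(E) = 2 + (E - E) = 2 + 0 = 2)
s(y)/x(1169) = 2418/2 = 2418*(½) = 1209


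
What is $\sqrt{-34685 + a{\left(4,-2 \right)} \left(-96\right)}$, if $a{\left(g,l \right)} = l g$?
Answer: $i \sqrt{33917} \approx 184.17 i$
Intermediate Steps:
$a{\left(g,l \right)} = g l$
$\sqrt{-34685 + a{\left(4,-2 \right)} \left(-96\right)} = \sqrt{-34685 + 4 \left(-2\right) \left(-96\right)} = \sqrt{-34685 - -768} = \sqrt{-34685 + 768} = \sqrt{-33917} = i \sqrt{33917}$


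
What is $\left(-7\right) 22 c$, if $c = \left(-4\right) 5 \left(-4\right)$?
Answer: $-12320$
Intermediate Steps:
$c = 80$ ($c = \left(-20\right) \left(-4\right) = 80$)
$\left(-7\right) 22 c = \left(-7\right) 22 \cdot 80 = \left(-154\right) 80 = -12320$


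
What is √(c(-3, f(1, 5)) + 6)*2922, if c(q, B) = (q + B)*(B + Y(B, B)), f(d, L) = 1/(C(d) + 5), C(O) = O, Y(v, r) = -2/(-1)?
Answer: 487*I*√5 ≈ 1089.0*I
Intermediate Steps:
Y(v, r) = 2 (Y(v, r) = -2*(-1) = 2)
f(d, L) = 1/(5 + d) (f(d, L) = 1/(d + 5) = 1/(5 + d))
c(q, B) = (2 + B)*(B + q) (c(q, B) = (q + B)*(B + 2) = (B + q)*(2 + B) = (2 + B)*(B + q))
√(c(-3, f(1, 5)) + 6)*2922 = √(((1/(5 + 1))² + 2/(5 + 1) + 2*(-3) - 3/(5 + 1)) + 6)*2922 = √(((1/6)² + 2/6 - 6 - 3/6) + 6)*2922 = √(((⅙)² + 2*(⅙) - 6 + (⅙)*(-3)) + 6)*2922 = √((1/36 + ⅓ - 6 - ½) + 6)*2922 = √(-221/36 + 6)*2922 = √(-5/36)*2922 = (I*√5/6)*2922 = 487*I*√5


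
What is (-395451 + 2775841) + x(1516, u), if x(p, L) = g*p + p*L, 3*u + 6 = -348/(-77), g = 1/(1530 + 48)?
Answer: 144570439324/60753 ≈ 2.3796e+6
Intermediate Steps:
g = 1/1578 ≈ 0.00063371
u = -38/77 (u = -2 + (-348/(-77))/3 = -2 + (-348*(-1/77))/3 = -2 + (1/3)*(348/77) = -2 + 116/77 = -38/77 ≈ -0.49351)
x(p, L) = p/1578 + L*p (x(p, L) = p/1578 + p*L = p/1578 + L*p)
(-395451 + 2775841) + x(1516, u) = (-395451 + 2775841) + 1516*(1/1578 - 38/77) = 2380390 + 1516*(-59887/121506) = 2380390 - 45394346/60753 = 144570439324/60753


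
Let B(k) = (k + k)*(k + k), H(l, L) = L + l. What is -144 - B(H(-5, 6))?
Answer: -148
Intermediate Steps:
B(k) = 4*k² (B(k) = (2*k)*(2*k) = 4*k²)
-144 - B(H(-5, 6)) = -144 - 4*(6 - 5)² = -144 - 4*1² = -144 - 4 = -148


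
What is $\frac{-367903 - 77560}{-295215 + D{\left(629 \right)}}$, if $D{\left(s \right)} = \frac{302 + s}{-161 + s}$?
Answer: $\frac{208476684}{138159689} \approx 1.509$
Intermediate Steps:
$D{\left(s \right)} = \frac{302 + s}{-161 + s}$
$\frac{-367903 - 77560}{-295215 + D{\left(629 \right)}} = \frac{-367903 - 77560}{-295215 + \frac{302 + 629}{-161 + 629}} = - \frac{445463}{-295215 + \frac{1}{468} \cdot 931} = - \frac{445463}{-295215 + \frac{931}{468}} = - \frac{445463}{- \frac{138159689}{468}} = \left(-445463\right) \left(- \frac{468}{138159689}\right) = \frac{208476684}{138159689}$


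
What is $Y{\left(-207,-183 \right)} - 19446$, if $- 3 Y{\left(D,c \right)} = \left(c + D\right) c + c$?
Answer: $-43175$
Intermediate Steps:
$Y{\left(D,c \right)} = - \frac{c}{3} - \frac{c \left(D + c\right)}{3}$ ($Y{\left(D,c \right)} = - \frac{\left(c + D\right) c + c}{3} = - \frac{\left(D + c\right) c + c}{3} = - \frac{c \left(D + c\right) + c}{3} = - \frac{c + c \left(D + c\right)}{3} = - \frac{c}{3} - \frac{c \left(D + c\right)}{3}$)
$Y{\left(-207,-183 \right)} - 19446 = \left(- \frac{1}{3}\right) \left(-183\right) \left(1 - 207 - 183\right) - 19446 = \left(- \frac{1}{3}\right) \left(-183\right) \left(-389\right) - 19446 = -23729 - 19446 = -43175$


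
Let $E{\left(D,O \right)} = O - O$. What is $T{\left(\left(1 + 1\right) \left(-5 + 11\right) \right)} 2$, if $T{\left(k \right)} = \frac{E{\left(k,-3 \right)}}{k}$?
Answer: $0$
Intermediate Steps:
$E{\left(D,O \right)} = 0$
$T{\left(k \right)} = 0$ ($T{\left(k \right)} = \frac{0}{k} = 0$)
$T{\left(\left(1 + 1\right) \left(-5 + 11\right) \right)} 2 = 0 \cdot 2 = 0$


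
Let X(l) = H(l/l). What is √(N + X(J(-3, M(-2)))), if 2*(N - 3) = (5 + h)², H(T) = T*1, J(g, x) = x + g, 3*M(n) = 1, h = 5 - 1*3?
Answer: √114/2 ≈ 5.3385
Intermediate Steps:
h = 2 (h = 5 - 3 = 2)
M(n) = ⅓ (M(n) = (⅓)*1 = ⅓)
J(g, x) = g + x
H(T) = T
X(l) = 1 (X(l) = l/l = 1)
N = 55/2 (N = 3 + (5 + 2)²/2 = 3 + (½)*7² = 3 + (½)*49 = 3 + 49/2 = 55/2 ≈ 27.500)
√(N + X(J(-3, M(-2)))) = √(55/2 + 1) = √(57/2) = √114/2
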